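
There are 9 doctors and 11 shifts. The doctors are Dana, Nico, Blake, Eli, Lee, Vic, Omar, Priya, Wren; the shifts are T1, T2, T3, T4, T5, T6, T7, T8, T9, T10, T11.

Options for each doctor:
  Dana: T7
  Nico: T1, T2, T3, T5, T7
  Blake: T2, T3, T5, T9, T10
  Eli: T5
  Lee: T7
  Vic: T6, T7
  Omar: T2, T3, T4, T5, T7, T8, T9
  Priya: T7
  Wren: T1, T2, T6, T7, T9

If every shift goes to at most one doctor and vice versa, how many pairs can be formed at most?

A valid assignment of size 7: Dana–T7, Nico–T3, Blake–T10, Eli–T5, Vic–T6, Omar–T4, Wren–T1.
The set {Dana, Lee, Priya} has only 1 neighbour ({T7}), so by Hall's theorem at most 7 of the 9 doctors can be matched.

7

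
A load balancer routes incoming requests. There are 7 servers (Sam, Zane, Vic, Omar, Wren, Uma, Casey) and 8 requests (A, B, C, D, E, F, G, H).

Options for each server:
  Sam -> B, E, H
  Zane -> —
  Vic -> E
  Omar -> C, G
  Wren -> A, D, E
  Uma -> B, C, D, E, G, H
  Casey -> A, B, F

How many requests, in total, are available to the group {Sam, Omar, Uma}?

6

The union of neighbours of {Sam, Omar, Uma} is {B, C, D, E, G, H}, which has 6 elements.
Since |N(S)| = 6 ≥ |S| = 3, Hall's condition holds for this subset.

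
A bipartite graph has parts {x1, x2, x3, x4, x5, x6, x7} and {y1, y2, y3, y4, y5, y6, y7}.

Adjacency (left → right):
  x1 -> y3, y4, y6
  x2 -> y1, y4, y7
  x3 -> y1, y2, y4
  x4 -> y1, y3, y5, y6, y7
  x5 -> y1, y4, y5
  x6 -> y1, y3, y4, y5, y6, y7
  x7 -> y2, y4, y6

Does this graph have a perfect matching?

Yes

A valid assignment of size 7: x1-y4, x2-y7, x3-y1, x4-y6, x5-y5, x6-y3, x7-y2.
All 7 left vertices are covered.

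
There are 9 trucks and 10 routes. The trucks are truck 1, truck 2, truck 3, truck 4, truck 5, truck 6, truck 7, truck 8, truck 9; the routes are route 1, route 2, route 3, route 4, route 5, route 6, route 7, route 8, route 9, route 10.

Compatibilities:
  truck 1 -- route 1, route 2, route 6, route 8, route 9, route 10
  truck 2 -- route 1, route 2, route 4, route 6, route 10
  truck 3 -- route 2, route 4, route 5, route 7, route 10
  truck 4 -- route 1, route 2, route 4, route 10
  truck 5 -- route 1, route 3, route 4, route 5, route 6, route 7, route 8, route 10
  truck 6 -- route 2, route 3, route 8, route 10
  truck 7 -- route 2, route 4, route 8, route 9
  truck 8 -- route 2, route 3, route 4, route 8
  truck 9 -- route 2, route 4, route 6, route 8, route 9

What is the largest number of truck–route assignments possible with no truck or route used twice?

One maximum matching: truck 1-route 1, truck 2-route 6, truck 3-route 7, truck 4-route 2, truck 5-route 3, truck 6-route 10, truck 7-route 9, truck 8-route 8, truck 9-route 4.
This saturates every truck, so 9 is the maximum.

9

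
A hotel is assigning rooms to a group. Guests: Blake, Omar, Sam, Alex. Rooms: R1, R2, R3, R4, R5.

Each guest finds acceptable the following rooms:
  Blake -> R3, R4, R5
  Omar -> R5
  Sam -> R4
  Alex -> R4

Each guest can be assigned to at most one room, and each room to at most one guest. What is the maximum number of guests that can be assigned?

3

A valid assignment of size 3: Blake-R3, Omar-R5, Sam-R4.
The set {Sam, Alex} has only 1 neighbour ({R4}), so by Hall's theorem at most 3 of the 4 guests can be matched.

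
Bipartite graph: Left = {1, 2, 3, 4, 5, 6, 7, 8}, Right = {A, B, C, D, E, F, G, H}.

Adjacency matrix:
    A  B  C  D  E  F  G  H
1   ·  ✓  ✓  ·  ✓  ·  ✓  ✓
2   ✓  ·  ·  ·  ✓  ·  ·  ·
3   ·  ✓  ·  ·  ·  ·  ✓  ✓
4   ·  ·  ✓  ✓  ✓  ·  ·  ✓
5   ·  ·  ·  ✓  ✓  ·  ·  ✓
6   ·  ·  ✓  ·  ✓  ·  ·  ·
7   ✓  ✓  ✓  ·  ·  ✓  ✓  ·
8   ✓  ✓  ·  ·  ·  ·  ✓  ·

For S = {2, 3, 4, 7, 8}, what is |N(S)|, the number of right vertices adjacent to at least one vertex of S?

The union of neighbours of {2, 3, 4, 7, 8} is {A, B, C, D, E, F, G, H}, which has 8 elements.
Since |N(S)| = 8 ≥ |S| = 5, Hall's condition holds for this subset.

8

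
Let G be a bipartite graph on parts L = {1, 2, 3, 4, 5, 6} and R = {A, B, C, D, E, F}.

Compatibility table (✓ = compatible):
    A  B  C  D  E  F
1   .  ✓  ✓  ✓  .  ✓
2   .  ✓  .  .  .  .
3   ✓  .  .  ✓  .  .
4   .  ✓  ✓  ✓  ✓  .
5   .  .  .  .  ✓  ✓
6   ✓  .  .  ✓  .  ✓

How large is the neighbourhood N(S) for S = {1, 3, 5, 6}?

The union of neighbours of {1, 3, 5, 6} is {A, B, C, D, E, F}, which has 6 elements.
Since |N(S)| = 6 ≥ |S| = 4, Hall's condition holds for this subset.

6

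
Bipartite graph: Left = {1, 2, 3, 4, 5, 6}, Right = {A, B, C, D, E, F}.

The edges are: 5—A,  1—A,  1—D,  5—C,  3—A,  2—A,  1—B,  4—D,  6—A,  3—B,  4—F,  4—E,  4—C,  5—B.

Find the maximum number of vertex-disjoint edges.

A valid assignment of size 5: 1–D, 2–A, 3–B, 4–E, 5–C.
The set {2, 6} has only 1 neighbour ({A}), so by Hall's theorem at most 5 of the 6 left vertices can be matched.

5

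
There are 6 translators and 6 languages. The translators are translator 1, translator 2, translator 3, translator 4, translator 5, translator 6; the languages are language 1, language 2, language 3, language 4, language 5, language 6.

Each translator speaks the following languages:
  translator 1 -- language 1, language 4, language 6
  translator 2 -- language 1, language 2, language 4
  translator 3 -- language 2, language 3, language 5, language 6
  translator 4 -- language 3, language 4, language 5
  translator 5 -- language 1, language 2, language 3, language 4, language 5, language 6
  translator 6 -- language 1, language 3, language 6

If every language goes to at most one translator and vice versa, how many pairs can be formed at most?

One maximum matching: translator 1-language 4, translator 2-language 1, translator 3-language 2, translator 4-language 5, translator 5-language 3, translator 6-language 6.
All 6 translators are matched, so no larger matching exists.

6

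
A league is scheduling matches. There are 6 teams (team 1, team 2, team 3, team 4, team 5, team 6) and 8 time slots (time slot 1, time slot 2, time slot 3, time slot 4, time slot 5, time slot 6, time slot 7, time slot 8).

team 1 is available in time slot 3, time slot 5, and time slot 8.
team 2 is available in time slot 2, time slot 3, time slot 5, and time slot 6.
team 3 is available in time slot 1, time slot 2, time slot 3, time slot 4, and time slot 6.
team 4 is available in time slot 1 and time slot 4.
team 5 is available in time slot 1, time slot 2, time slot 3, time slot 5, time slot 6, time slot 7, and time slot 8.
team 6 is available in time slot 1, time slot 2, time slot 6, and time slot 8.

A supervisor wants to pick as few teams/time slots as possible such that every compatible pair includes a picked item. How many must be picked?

{team 1, team 2, team 3, team 4, team 5, team 6} is a vertex cover of size 6: every edge has an endpoint in this set.
No smaller cover exists because team 1–time slot 3, team 2–time slot 2, team 3–time slot 4, team 4–time slot 1, team 5–time slot 5, team 6–time slot 8 is a matching of size 6, and a cover must include an endpoint of each of these disjoint edges (König's theorem).

6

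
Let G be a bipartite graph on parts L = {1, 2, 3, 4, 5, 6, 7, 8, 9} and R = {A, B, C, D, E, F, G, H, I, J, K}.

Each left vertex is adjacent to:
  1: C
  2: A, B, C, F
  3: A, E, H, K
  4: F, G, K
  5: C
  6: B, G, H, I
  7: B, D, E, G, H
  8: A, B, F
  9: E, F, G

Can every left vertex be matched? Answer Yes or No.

No

The set {1, 5} has only 1 neighbour ({C}), so by Hall's theorem at most 8 of the 9 left vertices can be matched.
Hence no matching covers every left vertex.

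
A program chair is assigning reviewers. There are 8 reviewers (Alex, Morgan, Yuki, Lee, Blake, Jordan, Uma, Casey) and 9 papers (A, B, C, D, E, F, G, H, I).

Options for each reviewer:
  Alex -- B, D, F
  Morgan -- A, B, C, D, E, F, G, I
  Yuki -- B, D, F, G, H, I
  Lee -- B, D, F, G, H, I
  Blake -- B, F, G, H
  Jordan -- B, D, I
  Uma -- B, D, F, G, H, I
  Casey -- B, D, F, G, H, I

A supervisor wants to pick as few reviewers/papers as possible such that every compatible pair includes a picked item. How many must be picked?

The 7 edges Alex–D, Morgan–A, Yuki–B, Lee–H, Blake–F, Jordan–I, Uma–G form a matching, so any vertex cover needs at least 7 vertices (one per matched edge).
Conversely {Morgan, B, D, F, G, H, I} meets every edge and has exactly 7 vertices, so 7 is optimal.

7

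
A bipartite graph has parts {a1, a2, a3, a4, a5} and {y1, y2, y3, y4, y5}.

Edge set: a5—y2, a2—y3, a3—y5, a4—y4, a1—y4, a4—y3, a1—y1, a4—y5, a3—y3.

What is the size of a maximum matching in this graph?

5

For example, pair a1-y1, a2-y3, a3-y5, a4-y4, a5-y2.
All 5 left vertices are matched, so no larger matching exists.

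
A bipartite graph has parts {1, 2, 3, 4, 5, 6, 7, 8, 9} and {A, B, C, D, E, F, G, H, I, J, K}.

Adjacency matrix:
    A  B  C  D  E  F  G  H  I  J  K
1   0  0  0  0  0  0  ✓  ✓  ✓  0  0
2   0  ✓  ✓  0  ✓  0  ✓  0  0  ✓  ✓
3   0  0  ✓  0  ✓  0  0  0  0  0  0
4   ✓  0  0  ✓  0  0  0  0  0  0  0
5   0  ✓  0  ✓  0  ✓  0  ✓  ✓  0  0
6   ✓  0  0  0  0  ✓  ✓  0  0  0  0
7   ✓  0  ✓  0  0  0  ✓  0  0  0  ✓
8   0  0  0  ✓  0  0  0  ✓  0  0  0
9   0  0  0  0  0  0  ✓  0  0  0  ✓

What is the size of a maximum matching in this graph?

One maximum matching: 1→H, 2→J, 3→E, 4→A, 5→B, 6→F, 7→K, 8→D, 9→G.
All 9 left vertices are matched, so no larger matching exists.

9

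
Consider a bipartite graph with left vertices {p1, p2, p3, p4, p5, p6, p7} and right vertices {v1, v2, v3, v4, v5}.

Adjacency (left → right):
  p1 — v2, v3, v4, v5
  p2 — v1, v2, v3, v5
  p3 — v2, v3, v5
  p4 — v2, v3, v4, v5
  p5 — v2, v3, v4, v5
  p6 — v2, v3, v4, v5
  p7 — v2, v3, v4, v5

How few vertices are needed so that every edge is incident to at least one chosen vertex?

The 5 edges p1–v3, p2–v1, p3–v5, p4–v4, p5–v2 form a matching, so any vertex cover needs at least 5 vertices (one per matched edge).
Conversely {p2, v2, v3, v4, v5} meets every edge and has exactly 5 vertices, so 5 is optimal.

5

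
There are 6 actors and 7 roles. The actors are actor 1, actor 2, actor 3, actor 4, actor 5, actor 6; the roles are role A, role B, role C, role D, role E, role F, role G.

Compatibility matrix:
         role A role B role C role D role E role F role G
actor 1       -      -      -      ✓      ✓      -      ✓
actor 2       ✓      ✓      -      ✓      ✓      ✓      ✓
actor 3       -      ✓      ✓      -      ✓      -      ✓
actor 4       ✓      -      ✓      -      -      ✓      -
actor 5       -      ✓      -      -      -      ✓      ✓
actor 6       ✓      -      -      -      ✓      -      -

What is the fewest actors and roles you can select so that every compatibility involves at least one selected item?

6

{actor 1, actor 2, actor 3, actor 4, actor 5, actor 6} is a vertex cover of size 6: every edge has an endpoint in this set.
No smaller cover exists because actor 1–role D, actor 2–role B, actor 3–role G, actor 4–role A, actor 5–role F, actor 6–role E is a matching of size 6, and a cover must include an endpoint of each of these disjoint edges (König's theorem).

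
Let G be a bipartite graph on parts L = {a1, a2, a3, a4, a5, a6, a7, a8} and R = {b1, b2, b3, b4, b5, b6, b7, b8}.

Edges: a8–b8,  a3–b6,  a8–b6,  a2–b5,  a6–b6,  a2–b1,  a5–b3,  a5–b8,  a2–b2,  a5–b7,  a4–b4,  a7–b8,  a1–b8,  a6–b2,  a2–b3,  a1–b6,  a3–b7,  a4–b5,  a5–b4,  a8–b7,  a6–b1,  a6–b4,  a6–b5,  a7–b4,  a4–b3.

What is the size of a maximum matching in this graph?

8

For example, pair a1→b6, a2→b2, a3→b7, a4→b5, a5→b3, a6→b1, a7→b4, a8→b8.
This saturates every left vertex, so 8 is the maximum.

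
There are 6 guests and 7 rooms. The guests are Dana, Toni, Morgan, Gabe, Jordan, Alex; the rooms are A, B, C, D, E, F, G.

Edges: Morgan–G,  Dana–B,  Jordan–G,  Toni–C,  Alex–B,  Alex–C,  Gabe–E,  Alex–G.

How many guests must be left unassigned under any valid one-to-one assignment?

2

A valid assignment of size 4: Dana-B, Toni-C, Morgan-G, Gabe-E.
The set {Dana, Toni, Morgan, Jordan, Alex} has only 3 neighbours ({B, C, G}), so by Hall's theorem at most 4 of the 6 guests can be matched.
That matches 4 of the 6, leaving 2 unmatched; no matching can do better.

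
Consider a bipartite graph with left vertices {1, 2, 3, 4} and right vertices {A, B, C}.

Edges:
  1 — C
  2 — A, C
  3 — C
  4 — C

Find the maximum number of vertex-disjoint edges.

One maximum matching: 1–C, 2–A.
The set {1, 3, 4} has only 1 neighbour ({C}), so by Hall's theorem at most 2 of the 4 left vertices can be matched.

2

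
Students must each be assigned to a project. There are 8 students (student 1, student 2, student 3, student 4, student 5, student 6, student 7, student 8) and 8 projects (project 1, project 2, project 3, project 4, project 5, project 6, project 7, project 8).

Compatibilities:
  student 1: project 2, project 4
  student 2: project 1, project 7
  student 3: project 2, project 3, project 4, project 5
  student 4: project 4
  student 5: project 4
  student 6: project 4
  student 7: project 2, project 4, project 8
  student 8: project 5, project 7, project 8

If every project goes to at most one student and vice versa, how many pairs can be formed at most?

6

For example, pair student 1→project 2, student 2→project 1, student 3→project 3, student 4→project 4, student 7→project 8, student 8→project 7.
The set {student 4, student 5, student 6} has only 1 neighbour ({project 4}), so by Hall's theorem at most 6 of the 8 students can be matched.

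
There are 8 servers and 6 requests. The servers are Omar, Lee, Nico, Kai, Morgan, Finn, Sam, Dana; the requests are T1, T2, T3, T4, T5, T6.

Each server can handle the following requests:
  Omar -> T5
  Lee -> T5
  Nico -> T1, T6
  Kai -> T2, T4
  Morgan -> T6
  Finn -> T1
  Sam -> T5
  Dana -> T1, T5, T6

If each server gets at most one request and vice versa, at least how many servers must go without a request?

4

For example, pair Omar→T5, Nico→T1, Kai→T2, Morgan→T6.
The set {Omar, Lee, Nico, Morgan, Finn, Sam, Dana} has only 3 neighbours ({T1, T5, T6}), so by Hall's theorem at most 4 of the 8 servers can be matched.
That matches 4 of the 8, leaving 4 unmatched; no matching can do better.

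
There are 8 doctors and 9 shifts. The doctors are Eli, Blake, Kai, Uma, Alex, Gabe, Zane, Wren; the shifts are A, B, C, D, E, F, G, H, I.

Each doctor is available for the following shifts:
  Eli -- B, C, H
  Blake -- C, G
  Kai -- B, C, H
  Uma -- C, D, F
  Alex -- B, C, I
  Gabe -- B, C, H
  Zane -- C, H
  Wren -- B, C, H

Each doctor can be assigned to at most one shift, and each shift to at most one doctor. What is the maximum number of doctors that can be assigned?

6

For example, pair Eli–H, Blake–G, Kai–C, Uma–F, Alex–I, Gabe–B.
The set {Eli, Kai, Gabe, Zane, Wren} has only 3 neighbours ({B, C, H}), so by Hall's theorem at most 6 of the 8 doctors can be matched.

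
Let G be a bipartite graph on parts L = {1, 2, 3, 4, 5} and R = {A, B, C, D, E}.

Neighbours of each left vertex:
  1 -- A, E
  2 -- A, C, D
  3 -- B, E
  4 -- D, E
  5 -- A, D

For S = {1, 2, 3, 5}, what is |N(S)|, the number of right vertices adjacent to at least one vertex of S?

The union of neighbours of {1, 2, 3, 5} is {A, B, C, D, E}, which has 5 elements.
Since |N(S)| = 5 ≥ |S| = 4, Hall's condition holds for this subset.

5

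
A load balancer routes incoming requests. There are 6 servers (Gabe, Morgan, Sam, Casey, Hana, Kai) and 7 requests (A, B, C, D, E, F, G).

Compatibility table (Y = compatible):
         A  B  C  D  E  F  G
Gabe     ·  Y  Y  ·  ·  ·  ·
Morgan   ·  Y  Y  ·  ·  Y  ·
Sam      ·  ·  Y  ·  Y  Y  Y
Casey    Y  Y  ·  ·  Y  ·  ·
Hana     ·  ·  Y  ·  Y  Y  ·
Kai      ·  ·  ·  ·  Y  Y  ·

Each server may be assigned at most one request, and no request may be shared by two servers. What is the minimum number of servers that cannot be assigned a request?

0

One maximum matching: Gabe→B, Morgan→F, Sam→G, Casey→A, Hana→C, Kai→E.
All 6 servers are matched, so no larger matching exists.
That matches 6 of the 6, leaving 0 unmatched; no matching can do better.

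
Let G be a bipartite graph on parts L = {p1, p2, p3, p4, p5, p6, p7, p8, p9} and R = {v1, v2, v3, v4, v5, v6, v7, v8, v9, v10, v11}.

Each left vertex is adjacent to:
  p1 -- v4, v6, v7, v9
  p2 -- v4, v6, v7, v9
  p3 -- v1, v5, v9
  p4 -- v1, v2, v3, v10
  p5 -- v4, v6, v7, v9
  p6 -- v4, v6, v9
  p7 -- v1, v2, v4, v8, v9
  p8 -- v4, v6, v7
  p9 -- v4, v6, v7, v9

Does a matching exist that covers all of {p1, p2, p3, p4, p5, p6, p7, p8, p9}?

No

The set {p1, p2, p5, p6, p8, p9} has only 4 neighbours ({v4, v6, v7, v9}), so by Hall's theorem at most 7 of the 9 left vertices can be matched.
Hence no matching covers every left vertex.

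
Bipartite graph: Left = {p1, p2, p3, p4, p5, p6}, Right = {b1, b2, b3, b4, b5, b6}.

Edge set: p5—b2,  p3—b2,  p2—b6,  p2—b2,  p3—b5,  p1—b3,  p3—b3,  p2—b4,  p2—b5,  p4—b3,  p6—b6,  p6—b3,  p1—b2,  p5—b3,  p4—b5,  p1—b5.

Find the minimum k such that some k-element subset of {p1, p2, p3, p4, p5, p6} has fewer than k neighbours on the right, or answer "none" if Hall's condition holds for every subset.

4

Take S = {p1, p3, p4, p5}. Its neighbourhood is {b2, b3, b5}, so |N(S)| = 3 < |S| = 4.
Every subset of size less than 4 has at least as many neighbours as members, so 4 is the minimum.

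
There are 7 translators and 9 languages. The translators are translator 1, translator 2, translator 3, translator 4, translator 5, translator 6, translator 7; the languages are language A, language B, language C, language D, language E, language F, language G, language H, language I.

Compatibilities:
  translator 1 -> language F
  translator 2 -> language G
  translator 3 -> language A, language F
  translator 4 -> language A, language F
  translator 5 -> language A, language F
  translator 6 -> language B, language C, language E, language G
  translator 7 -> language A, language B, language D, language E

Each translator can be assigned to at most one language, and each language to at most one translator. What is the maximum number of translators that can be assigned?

A valid assignment of size 5: translator 1–language F, translator 2–language G, translator 3–language A, translator 6–language E, translator 7–language B.
The set {translator 1, translator 3, translator 4, translator 5} has only 2 neighbours ({language A, language F}), so by Hall's theorem at most 5 of the 7 translators can be matched.

5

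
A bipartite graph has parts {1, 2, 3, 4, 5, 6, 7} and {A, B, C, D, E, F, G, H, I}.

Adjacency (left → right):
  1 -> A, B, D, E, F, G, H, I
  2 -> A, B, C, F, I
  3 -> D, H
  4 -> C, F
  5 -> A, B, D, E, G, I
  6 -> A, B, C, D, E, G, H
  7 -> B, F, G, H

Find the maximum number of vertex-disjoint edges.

One maximum matching: 1-H, 2-A, 3-D, 4-F, 5-G, 6-E, 7-B.
This saturates every left vertex, so 7 is the maximum.

7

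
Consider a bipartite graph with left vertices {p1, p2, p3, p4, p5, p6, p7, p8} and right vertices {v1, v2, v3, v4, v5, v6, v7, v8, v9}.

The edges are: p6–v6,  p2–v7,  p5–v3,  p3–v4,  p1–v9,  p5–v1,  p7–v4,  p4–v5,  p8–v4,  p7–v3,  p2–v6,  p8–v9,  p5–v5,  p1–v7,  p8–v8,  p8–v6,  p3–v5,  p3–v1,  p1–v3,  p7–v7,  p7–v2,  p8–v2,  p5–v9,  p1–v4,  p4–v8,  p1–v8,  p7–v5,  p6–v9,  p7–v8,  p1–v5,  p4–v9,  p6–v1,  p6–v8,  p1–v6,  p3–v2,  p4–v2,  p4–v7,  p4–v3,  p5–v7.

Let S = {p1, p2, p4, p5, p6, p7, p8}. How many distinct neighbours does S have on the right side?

9

The union of neighbours of {p1, p2, p4, p5, p6, p7, p8} is {v1, v2, v3, v4, v5, v6, v7, v8, v9}, which has 9 elements.
Since |N(S)| = 9 ≥ |S| = 7, Hall's condition holds for this subset.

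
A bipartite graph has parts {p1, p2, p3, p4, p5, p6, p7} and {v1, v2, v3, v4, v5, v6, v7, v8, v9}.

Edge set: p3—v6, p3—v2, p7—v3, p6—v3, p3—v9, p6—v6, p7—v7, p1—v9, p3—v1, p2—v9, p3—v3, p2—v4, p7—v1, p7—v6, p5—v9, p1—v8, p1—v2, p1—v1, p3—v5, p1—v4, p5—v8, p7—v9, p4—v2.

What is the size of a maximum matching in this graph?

7

A valid assignment of size 7: p1-v8, p2-v4, p3-v1, p4-v2, p5-v9, p6-v6, p7-v3.
This saturates every left vertex, so 7 is the maximum.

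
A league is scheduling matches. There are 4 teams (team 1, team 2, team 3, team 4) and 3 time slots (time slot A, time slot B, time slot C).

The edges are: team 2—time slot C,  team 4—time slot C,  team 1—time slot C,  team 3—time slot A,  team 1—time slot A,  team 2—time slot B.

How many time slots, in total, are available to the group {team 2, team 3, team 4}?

3

The union of neighbours of {team 2, team 3, team 4} is {time slot A, time slot B, time slot C}, which has 3 elements.
Since |N(S)| = 3 ≥ |S| = 3, Hall's condition holds for this subset.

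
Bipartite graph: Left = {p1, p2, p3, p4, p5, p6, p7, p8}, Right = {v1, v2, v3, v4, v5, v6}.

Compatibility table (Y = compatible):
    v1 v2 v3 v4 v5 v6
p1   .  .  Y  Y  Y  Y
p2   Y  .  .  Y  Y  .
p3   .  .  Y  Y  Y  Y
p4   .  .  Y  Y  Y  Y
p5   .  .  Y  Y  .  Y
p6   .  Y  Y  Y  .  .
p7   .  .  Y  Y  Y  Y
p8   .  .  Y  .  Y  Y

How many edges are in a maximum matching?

One maximum matching: p1–v5, p2–v1, p3–v3, p4–v4, p5–v6, p6–v2.
The set {p1, p3, p4, p5, p7, p8} has only 4 neighbours ({v3, v4, v5, v6}), so by Hall's theorem at most 6 of the 8 left vertices can be matched.

6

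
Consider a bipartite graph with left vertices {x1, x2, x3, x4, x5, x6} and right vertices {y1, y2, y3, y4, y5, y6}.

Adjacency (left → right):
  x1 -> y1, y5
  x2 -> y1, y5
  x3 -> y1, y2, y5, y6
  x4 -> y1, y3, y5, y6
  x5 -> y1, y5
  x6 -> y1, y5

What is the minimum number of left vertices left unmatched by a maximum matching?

2

One maximum matching: x1–y5, x2–y1, x3–y2, x4–y3.
The set {x1, x2, x5, x6} has only 2 neighbours ({y1, y5}), so by Hall's theorem at most 4 of the 6 left vertices can be matched.
That matches 4 of the 6, leaving 2 unmatched; no matching can do better.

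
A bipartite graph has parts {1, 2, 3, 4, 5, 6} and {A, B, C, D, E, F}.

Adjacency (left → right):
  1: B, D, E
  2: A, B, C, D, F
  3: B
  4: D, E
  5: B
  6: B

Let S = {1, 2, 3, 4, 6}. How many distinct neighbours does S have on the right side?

The union of neighbours of {1, 2, 3, 4, 6} is {A, B, C, D, E, F}, which has 6 elements.
Since |N(S)| = 6 ≥ |S| = 5, Hall's condition holds for this subset.

6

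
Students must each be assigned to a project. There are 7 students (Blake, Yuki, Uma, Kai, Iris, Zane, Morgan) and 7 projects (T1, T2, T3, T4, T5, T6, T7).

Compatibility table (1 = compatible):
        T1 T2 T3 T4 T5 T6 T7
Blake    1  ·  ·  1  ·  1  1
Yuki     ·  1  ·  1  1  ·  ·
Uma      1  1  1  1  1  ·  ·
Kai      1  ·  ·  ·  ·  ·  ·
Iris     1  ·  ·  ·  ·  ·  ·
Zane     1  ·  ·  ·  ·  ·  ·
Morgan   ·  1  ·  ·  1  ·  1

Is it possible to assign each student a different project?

The set {Kai, Iris, Zane} has only 1 neighbour ({T1}), so by Hall's theorem at most 5 of the 7 students can be matched.
Hence no matching covers every student.

No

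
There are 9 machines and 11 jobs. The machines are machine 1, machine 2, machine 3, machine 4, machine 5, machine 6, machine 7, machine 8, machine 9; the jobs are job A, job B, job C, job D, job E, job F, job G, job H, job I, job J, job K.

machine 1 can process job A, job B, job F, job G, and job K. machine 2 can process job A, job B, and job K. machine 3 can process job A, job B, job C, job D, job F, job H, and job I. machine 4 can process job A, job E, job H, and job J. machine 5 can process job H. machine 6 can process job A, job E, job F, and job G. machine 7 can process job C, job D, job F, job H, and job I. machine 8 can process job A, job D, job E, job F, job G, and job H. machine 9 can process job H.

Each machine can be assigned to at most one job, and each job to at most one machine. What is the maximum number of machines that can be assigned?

8

For example, pair machine 1→job K, machine 2→job A, machine 3→job B, machine 4→job J, machine 5→job H, machine 6→job G, machine 7→job D, machine 8→job F.
The set {machine 5, machine 9} has only 1 neighbour ({job H}), so by Hall's theorem at most 8 of the 9 machines can be matched.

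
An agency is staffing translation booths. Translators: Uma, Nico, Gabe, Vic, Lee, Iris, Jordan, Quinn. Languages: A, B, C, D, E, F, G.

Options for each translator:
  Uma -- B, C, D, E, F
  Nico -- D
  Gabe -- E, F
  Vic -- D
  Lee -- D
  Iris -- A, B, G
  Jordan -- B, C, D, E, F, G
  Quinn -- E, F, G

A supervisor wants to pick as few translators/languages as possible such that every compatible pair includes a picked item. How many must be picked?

6

The 6 edges Uma–B, Nico–D, Gabe–F, Iris–G, Jordan–C, Quinn–E form a matching, so any vertex cover needs at least 6 vertices (one per matched edge).
Conversely {Uma, Gabe, Iris, Jordan, Quinn, D} meets every edge and has exactly 6 vertices, so 6 is optimal.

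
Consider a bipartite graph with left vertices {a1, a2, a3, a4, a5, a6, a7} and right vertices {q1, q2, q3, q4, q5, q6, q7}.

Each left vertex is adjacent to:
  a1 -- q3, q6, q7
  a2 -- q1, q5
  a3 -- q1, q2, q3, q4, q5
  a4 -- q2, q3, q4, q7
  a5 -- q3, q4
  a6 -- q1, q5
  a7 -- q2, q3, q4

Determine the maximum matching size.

A valid assignment of size 7: a1–q6, a2–q1, a3–q4, a4–q7, a5–q3, a6–q5, a7–q2.
All 7 left vertices are matched, so no larger matching exists.

7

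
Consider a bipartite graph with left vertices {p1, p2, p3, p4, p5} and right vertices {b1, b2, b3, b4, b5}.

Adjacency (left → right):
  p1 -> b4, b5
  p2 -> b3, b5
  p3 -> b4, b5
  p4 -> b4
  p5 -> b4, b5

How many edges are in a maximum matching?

A valid assignment of size 3: p1→b4, p2→b3, p3→b5.
The set {p1, p3, p4, p5} has only 2 neighbours ({b4, b5}), so by Hall's theorem at most 3 of the 5 left vertices can be matched.

3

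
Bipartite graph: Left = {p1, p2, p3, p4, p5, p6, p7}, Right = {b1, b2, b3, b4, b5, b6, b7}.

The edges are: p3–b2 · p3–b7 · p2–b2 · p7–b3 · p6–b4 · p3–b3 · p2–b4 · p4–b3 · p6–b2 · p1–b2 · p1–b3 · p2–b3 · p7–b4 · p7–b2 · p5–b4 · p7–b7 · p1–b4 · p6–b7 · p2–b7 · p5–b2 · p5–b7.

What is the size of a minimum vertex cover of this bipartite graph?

4

{b2, b3, b4, b7} is a vertex cover of size 4: every edge has an endpoint in this set.
No smaller cover exists because p1–b2, p2–b4, p3–b7, p4–b3 is a matching of size 4, and a cover must include an endpoint of each of these disjoint edges (König's theorem).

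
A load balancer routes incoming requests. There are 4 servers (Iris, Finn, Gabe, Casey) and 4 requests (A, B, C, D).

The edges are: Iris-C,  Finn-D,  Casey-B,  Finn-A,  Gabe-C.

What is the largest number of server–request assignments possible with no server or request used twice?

3

A valid assignment of size 3: Iris–C, Finn–D, Casey–B.
The set {Iris, Gabe} has only 1 neighbour ({C}), so by Hall's theorem at most 3 of the 4 servers can be matched.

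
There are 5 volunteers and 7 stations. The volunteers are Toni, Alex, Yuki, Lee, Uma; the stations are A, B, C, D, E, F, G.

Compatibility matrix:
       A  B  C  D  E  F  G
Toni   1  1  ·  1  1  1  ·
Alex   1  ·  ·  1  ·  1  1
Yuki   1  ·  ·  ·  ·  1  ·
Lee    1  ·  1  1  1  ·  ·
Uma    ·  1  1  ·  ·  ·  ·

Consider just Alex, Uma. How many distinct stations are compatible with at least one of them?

The union of neighbours of {Alex, Uma} is {A, B, C, D, F, G}, which has 6 elements.
Since |N(S)| = 6 ≥ |S| = 2, Hall's condition holds for this subset.

6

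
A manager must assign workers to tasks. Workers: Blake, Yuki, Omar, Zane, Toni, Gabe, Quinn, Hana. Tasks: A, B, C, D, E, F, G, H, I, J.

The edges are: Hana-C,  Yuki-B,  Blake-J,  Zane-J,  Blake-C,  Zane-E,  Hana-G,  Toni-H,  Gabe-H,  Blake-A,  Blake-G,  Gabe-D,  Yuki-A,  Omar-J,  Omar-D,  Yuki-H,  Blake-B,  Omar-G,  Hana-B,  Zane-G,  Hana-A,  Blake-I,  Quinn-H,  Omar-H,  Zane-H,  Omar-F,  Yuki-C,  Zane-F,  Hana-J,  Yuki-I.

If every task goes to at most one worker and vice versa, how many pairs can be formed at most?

One maximum matching: Blake→G, Yuki→A, Omar→F, Zane→E, Toni→H, Gabe→D, Hana→J.
The set {Toni, Quinn} has only 1 neighbour ({H}), so by Hall's theorem at most 7 of the 8 workers can be matched.

7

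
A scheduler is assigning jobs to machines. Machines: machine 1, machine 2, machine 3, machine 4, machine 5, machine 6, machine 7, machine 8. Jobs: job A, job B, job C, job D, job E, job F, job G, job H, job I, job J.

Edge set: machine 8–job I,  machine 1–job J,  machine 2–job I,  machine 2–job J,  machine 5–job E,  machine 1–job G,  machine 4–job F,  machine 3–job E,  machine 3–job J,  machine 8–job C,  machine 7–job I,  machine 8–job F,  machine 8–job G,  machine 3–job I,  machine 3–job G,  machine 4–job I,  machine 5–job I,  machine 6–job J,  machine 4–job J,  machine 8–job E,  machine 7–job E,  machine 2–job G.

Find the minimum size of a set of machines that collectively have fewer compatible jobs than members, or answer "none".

5

Take S = {machine 1, machine 2, machine 3, machine 5, machine 6}. Its neighbourhood is {job E, job G, job I, job J}, so |N(S)| = 4 < |S| = 5.
Every subset of size less than 5 has at least as many neighbours as members, so 5 is the minimum.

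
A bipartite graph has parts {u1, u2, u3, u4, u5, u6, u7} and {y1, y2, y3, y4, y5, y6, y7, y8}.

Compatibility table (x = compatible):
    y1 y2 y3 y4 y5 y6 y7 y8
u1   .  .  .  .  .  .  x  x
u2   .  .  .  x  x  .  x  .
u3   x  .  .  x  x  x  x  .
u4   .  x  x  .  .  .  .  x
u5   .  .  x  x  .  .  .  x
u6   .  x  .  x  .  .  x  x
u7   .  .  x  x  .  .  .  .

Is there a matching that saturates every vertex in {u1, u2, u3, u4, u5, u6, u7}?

Yes

A valid assignment of size 7: u1–y7, u2–y5, u3–y6, u4–y8, u5–y4, u6–y2, u7–y3.
Every left vertex is matched, so this matching saturates all of them.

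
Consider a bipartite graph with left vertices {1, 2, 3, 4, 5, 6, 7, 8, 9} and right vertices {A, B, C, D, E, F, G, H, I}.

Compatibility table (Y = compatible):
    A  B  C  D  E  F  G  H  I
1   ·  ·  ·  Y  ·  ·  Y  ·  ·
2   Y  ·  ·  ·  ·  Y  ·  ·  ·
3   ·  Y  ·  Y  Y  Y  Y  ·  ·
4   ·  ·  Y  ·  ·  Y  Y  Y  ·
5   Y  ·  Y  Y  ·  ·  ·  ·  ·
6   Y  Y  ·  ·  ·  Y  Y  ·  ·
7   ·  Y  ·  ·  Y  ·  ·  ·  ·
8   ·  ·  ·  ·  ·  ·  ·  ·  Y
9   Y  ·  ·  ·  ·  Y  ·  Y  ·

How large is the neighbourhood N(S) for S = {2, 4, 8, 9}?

The union of neighbours of {2, 4, 8, 9} is {A, C, F, G, H, I}, which has 6 elements.
Since |N(S)| = 6 ≥ |S| = 4, Hall's condition holds for this subset.

6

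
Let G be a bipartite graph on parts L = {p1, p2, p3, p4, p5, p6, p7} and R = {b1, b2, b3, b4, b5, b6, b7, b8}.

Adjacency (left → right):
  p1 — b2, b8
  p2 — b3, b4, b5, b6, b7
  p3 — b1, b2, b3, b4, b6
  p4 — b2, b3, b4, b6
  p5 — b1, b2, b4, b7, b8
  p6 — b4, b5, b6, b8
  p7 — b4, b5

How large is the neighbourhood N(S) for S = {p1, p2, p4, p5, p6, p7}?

8

The union of neighbours of {p1, p2, p4, p5, p6, p7} is {b1, b2, b3, b4, b5, b6, b7, b8}, which has 8 elements.
Since |N(S)| = 8 ≥ |S| = 6, Hall's condition holds for this subset.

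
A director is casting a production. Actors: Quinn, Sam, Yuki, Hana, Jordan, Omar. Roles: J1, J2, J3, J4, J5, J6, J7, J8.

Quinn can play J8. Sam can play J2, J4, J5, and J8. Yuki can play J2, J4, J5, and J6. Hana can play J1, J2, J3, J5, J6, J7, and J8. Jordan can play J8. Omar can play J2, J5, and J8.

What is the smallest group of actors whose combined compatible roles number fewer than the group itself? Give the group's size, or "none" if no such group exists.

Take S = {Quinn, Jordan}. Its neighbourhood is {J8}, so |N(S)| = 1 < |S| = 2.
No single vertex violates Hall's condition since each has at least one neighbour, so 2 is the minimum.

2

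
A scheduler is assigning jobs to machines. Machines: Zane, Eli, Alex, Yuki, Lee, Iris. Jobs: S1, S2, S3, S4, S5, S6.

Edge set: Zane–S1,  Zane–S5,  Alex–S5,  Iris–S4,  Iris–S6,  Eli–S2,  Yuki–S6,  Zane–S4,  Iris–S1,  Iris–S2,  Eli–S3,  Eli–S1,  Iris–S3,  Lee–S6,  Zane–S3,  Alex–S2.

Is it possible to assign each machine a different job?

The set {Yuki, Lee} has only 1 neighbour ({S6}), so by Hall's theorem at most 5 of the 6 machines can be matched.
Hence no matching covers every machine.

No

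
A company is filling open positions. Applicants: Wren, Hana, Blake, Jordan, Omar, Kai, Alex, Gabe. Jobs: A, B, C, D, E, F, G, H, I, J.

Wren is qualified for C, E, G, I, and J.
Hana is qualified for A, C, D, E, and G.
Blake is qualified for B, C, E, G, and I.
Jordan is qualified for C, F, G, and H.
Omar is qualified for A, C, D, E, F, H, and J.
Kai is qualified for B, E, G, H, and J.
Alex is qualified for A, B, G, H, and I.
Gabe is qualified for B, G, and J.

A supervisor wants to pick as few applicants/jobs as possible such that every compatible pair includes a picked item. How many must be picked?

{Wren, Hana, Blake, Jordan, Omar, Kai, Alex, Gabe} is a vertex cover of size 8: every edge has an endpoint in this set.
No smaller cover exists because Wren–I, Hana–E, Blake–G, Jordan–F, Omar–H, Kai–J, Alex–A, Gabe–B is a matching of size 8, and a cover must include an endpoint of each of these disjoint edges (König's theorem).

8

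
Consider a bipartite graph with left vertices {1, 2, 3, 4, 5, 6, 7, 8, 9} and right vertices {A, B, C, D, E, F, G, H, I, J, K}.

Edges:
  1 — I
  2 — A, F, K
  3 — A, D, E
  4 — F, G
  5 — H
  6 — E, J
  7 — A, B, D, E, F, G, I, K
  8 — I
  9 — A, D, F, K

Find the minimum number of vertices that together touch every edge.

The 8 edges 1–I, 2–K, 3–D, 4–G, 5–H, 6–E, 7–A, 9–F form a matching, so any vertex cover needs at least 8 vertices (one per matched edge).
Conversely {2, 3, 4, 5, 6, 7, 9, I} meets every edge and has exactly 8 vertices, so 8 is optimal.

8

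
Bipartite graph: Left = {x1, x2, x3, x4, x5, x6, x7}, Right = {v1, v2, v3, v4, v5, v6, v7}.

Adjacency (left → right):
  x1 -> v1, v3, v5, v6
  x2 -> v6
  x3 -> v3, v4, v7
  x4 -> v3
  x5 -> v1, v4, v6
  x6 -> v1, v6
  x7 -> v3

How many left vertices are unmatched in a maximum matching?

A valid assignment of size 6: x1→v5, x2→v6, x3→v7, x4→v3, x5→v4, x6→v1.
The set {x4, x7} has only 1 neighbour ({v3}), so by Hall's theorem at most 6 of the 7 left vertices can be matched.
That matches 6 of the 7, leaving 1 unmatched; no matching can do better.

1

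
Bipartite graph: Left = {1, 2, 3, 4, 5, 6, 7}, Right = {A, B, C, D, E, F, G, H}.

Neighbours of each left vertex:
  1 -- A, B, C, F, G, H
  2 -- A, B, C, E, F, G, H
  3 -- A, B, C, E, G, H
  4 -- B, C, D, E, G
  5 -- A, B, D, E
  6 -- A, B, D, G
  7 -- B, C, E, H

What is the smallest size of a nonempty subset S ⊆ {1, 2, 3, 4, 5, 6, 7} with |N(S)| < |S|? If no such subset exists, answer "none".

none

A matching saturating every left vertex exists, for instance 1→H, 2→A, 3→E, 4→C, 5→D, 6→G, 7→B.
By Hall's marriage theorem, this means |N(S)| ≥ |S| for every subset S, so no violating subset exists.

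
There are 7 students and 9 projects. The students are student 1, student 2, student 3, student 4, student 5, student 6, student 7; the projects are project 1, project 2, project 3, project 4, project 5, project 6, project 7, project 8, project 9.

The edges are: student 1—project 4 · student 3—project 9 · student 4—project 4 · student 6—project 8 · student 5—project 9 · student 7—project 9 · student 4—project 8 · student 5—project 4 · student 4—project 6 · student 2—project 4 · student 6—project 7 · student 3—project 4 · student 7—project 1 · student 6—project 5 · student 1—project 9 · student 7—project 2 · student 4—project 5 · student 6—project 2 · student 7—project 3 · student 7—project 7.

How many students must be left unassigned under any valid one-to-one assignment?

One maximum matching: student 1-project 9, student 2-project 4, student 4-project 5, student 6-project 8, student 7-project 3.
The set {student 1, student 2, student 3, student 5} has only 2 neighbours ({project 4, project 9}), so by Hall's theorem at most 5 of the 7 students can be matched.
That matches 5 of the 7, leaving 2 unmatched; no matching can do better.

2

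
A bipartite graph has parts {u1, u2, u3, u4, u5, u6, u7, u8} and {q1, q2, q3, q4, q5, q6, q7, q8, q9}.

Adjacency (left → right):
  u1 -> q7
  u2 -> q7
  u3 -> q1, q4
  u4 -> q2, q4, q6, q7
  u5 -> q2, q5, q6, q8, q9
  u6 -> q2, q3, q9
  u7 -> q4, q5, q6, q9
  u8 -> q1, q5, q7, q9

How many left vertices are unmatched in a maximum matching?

For example, pair u1-q7, u3-q4, u4-q2, u5-q8, u6-q9, u7-q6, u8-q5.
The set {u1, u2} has only 1 neighbour ({q7}), so by Hall's theorem at most 7 of the 8 left vertices can be matched.
That matches 7 of the 8, leaving 1 unmatched; no matching can do better.

1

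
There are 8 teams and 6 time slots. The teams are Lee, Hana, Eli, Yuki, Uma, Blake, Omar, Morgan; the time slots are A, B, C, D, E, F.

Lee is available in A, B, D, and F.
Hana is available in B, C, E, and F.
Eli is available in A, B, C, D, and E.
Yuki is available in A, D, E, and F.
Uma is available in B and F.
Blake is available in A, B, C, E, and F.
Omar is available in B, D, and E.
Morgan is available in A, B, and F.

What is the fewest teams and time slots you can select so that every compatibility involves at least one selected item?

{A, B, C, D, E, F} is a vertex cover of size 6: every edge has an endpoint in this set.
No smaller cover exists because Lee–F, Hana–C, Eli–E, Yuki–D, Uma–B, Blake–A is a matching of size 6, and a cover must include an endpoint of each of these disjoint edges (König's theorem).

6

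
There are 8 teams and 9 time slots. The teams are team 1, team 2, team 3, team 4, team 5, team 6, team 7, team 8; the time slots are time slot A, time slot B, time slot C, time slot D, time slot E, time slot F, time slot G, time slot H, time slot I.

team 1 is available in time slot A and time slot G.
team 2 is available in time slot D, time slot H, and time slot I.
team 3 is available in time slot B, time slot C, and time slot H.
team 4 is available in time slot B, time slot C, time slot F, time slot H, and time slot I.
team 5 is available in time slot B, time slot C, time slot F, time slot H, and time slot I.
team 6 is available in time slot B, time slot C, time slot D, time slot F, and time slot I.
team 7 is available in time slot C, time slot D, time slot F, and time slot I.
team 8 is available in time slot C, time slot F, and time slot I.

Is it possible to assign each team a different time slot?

No

The set {team 2, team 3, team 4, team 5, team 6, team 7, team 8} has only 6 neighbours ({time slot B, time slot C, time slot D, time slot F, time slot H, time slot I}), so by Hall's theorem at most 7 of the 8 teams can be matched.
Hence no matching covers every team.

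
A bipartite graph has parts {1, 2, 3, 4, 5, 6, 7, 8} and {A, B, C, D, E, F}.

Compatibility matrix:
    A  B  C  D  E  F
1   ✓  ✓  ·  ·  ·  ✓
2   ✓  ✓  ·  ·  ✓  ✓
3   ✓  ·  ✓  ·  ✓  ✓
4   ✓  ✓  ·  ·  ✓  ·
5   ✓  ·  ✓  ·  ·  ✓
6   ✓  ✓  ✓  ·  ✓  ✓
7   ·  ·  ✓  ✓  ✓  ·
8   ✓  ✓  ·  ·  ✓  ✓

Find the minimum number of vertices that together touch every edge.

A maximum matching has 6 edges (e.g. 1–B, 2–A, 3–C, 4–E, 5–F, 7–D).
By König's theorem the minimum vertex cover has the same size. One such cover is {7, A, B, C, E, F}.

6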